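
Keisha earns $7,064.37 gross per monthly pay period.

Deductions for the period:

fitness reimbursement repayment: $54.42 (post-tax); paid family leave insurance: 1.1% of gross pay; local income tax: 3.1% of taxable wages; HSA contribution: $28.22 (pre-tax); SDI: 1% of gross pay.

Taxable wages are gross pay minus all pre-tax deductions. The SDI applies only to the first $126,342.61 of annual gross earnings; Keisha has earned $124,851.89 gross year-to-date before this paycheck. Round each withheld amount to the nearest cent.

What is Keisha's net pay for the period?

$6,670.99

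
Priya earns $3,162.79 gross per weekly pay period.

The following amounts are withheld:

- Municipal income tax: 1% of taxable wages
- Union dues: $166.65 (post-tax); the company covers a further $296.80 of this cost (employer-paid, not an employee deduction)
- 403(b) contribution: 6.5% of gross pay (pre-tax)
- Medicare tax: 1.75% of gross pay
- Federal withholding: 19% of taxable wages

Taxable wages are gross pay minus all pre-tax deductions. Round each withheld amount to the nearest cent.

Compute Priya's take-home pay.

$2,143.77

403(b) contribution: $3,162.79 × 0.065 = $205.58
Taxable wages = $3,162.79 − $205.58 = $2,957.21
Federal withholding: $2,957.21 × 0.19 = $561.87
Municipal income tax: $2,957.21 × 0.01 = $29.57
Medicare tax: $3,162.79 × 0.0175 = $55.35
Union dues: $166.65
(Employer's $296.80 toward union dues is not withheld from the employee.)
Total deductions = $205.58 + $561.87 + $29.57 + $55.35 + $166.65 = $1,019.02
Net pay = $3,162.79 − $1,019.02 = $2,143.77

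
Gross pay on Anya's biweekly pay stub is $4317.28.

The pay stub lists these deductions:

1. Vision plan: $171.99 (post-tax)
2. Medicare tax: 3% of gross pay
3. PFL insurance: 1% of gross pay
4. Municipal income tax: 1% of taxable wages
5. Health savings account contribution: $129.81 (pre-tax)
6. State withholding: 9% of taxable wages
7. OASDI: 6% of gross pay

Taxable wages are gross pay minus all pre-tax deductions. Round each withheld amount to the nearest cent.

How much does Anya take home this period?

$3165.01

Health savings account contribution: $129.81
Taxable wages = $4317.28 − $129.81 = $4187.47
State withholding: $4187.47 × 0.09 = $376.87
Municipal income tax: $4187.47 × 0.01 = $41.87
Medicare tax: $4317.28 × 0.03 = $129.52
OASDI: $4317.28 × 0.06 = $259.04
PFL insurance: $4317.28 × 0.01 = $43.17
Vision plan: $171.99
Total deductions = $129.81 + $376.87 + $41.87 + $129.52 + $259.04 + $43.17 + $171.99 = $1152.27
Net pay = $4317.28 − $1152.27 = $3165.01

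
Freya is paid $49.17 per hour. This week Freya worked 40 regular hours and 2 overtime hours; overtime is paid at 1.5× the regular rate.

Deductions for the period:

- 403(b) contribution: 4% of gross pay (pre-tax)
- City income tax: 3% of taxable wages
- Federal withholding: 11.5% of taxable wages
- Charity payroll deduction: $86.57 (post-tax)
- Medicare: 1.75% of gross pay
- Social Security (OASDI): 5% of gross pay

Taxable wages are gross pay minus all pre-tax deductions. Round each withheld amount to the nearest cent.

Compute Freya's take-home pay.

$1,506.14

Regular pay: 40 × $49.17 = $1,966.80
Overtime pay: 2 × $49.17 × 1.5 = $147.51
Gross pay = $1,966.80 + $147.51 = $2,114.31
403(b) contribution: $2,114.31 × 0.04 = $84.57
Taxable wages = $2,114.31 − $84.57 = $2,029.74
City income tax: $2,029.74 × 0.03 = $60.89
Federal withholding: $2,029.74 × 0.115 = $233.42
Medicare: $2,114.31 × 0.0175 = $37.00
Social Security (OASDI): $2,114.31 × 0.05 = $105.72
Charity payroll deduction: $86.57
Total deductions = $84.57 + $60.89 + $233.42 + $37.00 + $105.72 + $86.57 = $608.17
Net pay = $2,114.31 − $608.17 = $1,506.14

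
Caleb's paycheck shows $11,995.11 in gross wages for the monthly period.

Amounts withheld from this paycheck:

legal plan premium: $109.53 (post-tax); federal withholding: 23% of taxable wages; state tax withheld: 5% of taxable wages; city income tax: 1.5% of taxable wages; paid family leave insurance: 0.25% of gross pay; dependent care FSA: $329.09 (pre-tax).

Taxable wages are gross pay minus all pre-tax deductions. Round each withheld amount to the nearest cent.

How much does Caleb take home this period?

$8,085.03

Dependent care FSA: $329.09
Taxable wages = $11,995.11 − $329.09 = $11,666.02
State tax withheld: $11,666.02 × 0.05 = $583.30
Federal withholding: $11,666.02 × 0.23 = $2,683.18
City income tax: $11,666.02 × 0.015 = $174.99
Paid family leave insurance: $11,995.11 × 0.0025 = $29.99
Legal plan premium: $109.53
Total deductions = $329.09 + $583.30 + $2,683.18 + $174.99 + $29.99 + $109.53 = $3,910.08
Net pay = $11,995.11 − $3,910.08 = $8,085.03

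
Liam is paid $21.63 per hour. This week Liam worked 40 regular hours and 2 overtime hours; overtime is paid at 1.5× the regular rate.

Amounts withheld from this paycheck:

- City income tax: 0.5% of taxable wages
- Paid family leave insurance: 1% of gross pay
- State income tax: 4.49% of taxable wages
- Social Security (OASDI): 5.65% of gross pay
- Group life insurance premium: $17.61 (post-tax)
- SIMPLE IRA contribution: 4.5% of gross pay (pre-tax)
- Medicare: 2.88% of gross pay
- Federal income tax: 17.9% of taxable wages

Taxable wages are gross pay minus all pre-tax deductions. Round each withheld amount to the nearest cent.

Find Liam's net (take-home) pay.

$578.68

Regular pay: 40 × $21.63 = $865.20
Overtime pay: 2 × $21.63 × 1.5 = $64.89
Gross pay = $865.20 + $64.89 = $930.09
SIMPLE IRA contribution: $930.09 × 0.045 = $41.85
Taxable wages = $930.09 − $41.85 = $888.24
City income tax: $888.24 × 0.005 = $4.44
Federal income tax: $888.24 × 0.179 = $158.99
State income tax: $888.24 × 0.0449 = $39.88
Social Security (OASDI): $930.09 × 0.0565 = $52.55
Paid family leave insurance: $930.09 × 0.01 = $9.30
Medicare: $930.09 × 0.0288 = $26.79
Group life insurance premium: $17.61
Total deductions = $41.85 + $4.44 + $158.99 + $39.88 + $52.55 + $9.30 + $26.79 + $17.61 = $351.41
Net pay = $930.09 − $351.41 = $578.68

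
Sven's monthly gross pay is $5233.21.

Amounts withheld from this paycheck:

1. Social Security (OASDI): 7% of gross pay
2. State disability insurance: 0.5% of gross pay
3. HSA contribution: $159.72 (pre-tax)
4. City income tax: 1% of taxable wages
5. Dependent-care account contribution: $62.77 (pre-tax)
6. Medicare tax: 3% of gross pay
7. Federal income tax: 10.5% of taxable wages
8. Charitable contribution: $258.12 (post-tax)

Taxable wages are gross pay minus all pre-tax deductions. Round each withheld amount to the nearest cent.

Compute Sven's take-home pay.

HSA contribution: $159.72
Dependent-care account contribution: $62.77
Pre-tax total = $159.72 + $62.77 = $222.49
Taxable wages = $5233.21 − $222.49 = $5010.72
City income tax: $5010.72 × 0.01 = $50.11
Federal income tax: $5010.72 × 0.105 = $526.13
Social Security (OASDI): $5233.21 × 0.07 = $366.32
State disability insurance: $5233.21 × 0.005 = $26.17
Medicare tax: $5233.21 × 0.03 = $157.00
Charitable contribution: $258.12
Total deductions = $159.72 + $62.77 + $50.11 + $526.13 + $366.32 + $26.17 + $157.00 + $258.12 = $1606.34
Net pay = $5233.21 − $1606.34 = $3626.87

$3626.87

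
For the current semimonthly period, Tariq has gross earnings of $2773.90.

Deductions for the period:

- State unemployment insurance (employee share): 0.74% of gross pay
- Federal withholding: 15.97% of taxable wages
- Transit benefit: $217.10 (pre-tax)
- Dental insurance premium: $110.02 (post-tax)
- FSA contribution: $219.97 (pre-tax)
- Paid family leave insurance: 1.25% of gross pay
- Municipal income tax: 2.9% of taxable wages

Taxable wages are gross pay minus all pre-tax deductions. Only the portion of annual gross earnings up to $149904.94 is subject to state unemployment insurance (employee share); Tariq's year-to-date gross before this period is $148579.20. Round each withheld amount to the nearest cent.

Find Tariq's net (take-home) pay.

$1741.37

Transit benefit: $217.10
FSA contribution: $219.97
Pre-tax total = $217.10 + $219.97 = $437.07
Taxable wages = $2773.90 − $437.07 = $2336.83
Federal withholding: $2336.83 × 0.1597 = $373.19
Municipal income tax: $2336.83 × 0.029 = $67.77
Paid family leave insurance: $2773.90 × 0.0125 = $34.67
State unemployment insurance (employee share): only $149904.94 − $148579.20 = $1325.74 of this check is subject → $1325.74 × 0.0074 = $9.81
Dental insurance premium: $110.02
Total deductions = $217.10 + $219.97 + $373.19 + $67.77 + $34.67 + $9.81 + $110.02 = $1032.53
Net pay = $2773.90 − $1032.53 = $1741.37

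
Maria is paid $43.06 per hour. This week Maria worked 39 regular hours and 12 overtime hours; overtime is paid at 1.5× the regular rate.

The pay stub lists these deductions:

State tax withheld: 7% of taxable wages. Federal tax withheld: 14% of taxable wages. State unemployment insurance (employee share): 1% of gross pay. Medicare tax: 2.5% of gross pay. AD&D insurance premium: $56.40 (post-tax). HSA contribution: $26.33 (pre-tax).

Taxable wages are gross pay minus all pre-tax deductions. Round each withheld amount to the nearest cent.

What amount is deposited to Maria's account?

$1775.89

Regular pay: 39 × $43.06 = $1679.34
Overtime pay: 12 × $43.06 × 1.5 = $775.08
Gross pay = $1679.34 + $775.08 = $2454.42
HSA contribution: $26.33
Taxable wages = $2454.42 − $26.33 = $2428.09
State tax withheld: $2428.09 × 0.07 = $169.97
Federal tax withheld: $2428.09 × 0.14 = $339.93
State unemployment insurance (employee share): $2454.42 × 0.01 = $24.54
Medicare tax: $2454.42 × 0.025 = $61.36
AD&D insurance premium: $56.40
Total deductions = $26.33 + $169.97 + $339.93 + $24.54 + $61.36 + $56.40 = $678.53
Net pay = $2454.42 − $678.53 = $1775.89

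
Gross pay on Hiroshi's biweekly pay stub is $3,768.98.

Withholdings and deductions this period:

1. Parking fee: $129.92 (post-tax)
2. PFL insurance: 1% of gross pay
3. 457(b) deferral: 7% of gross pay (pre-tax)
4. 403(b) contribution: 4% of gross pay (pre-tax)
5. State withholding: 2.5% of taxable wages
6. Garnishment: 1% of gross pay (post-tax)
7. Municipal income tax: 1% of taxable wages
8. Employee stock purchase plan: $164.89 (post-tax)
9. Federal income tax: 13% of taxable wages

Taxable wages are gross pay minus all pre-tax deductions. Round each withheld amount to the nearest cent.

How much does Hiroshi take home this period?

$2,430.73

403(b) contribution: $3,768.98 × 0.04 = $150.76
457(b) deferral: $3,768.98 × 0.07 = $263.83
Pre-tax total = $150.76 + $263.83 = $414.59
Taxable wages = $3,768.98 − $414.59 = $3,354.39
Federal income tax: $3,354.39 × 0.13 = $436.07
State withholding: $3,354.39 × 0.025 = $83.86
Municipal income tax: $3,354.39 × 0.01 = $33.54
PFL insurance: $3,768.98 × 0.01 = $37.69
Garnishment: $3,768.98 × 0.01 = $37.69
Employee stock purchase plan: $164.89
Parking fee: $129.92
Total deductions = $150.76 + $263.83 + $436.07 + $83.86 + $33.54 + $37.69 + $37.69 + $164.89 + $129.92 = $1,338.25
Net pay = $3,768.98 − $1,338.25 = $2,430.73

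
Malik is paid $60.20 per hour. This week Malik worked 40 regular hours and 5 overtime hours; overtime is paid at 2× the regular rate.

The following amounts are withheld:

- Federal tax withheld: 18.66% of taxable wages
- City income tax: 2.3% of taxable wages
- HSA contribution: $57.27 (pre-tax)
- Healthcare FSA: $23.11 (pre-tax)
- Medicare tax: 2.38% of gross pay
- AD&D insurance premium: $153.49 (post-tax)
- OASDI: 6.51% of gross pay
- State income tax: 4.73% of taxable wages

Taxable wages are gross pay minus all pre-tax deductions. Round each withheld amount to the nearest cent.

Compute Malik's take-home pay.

Regular pay: 40 × $60.20 = $2,408.00
Overtime pay: 5 × $60.20 × 2 = $602.00
Gross pay = $2,408.00 + $602.00 = $3,010.00
HSA contribution: $57.27
Healthcare FSA: $23.11
Pre-tax total = $57.27 + $23.11 = $80.38
Taxable wages = $3,010.00 − $80.38 = $2,929.62
City income tax: $2,929.62 × 0.023 = $67.38
Federal tax withheld: $2,929.62 × 0.1866 = $546.67
State income tax: $2,929.62 × 0.0473 = $138.57
Medicare tax: $3,010.00 × 0.0238 = $71.64
OASDI: $3,010.00 × 0.0651 = $195.95
AD&D insurance premium: $153.49
Total deductions = $57.27 + $23.11 + $67.38 + $546.67 + $138.57 + $71.64 + $195.95 + $153.49 = $1,254.08
Net pay = $3,010.00 − $1,254.08 = $1,755.92

$1,755.92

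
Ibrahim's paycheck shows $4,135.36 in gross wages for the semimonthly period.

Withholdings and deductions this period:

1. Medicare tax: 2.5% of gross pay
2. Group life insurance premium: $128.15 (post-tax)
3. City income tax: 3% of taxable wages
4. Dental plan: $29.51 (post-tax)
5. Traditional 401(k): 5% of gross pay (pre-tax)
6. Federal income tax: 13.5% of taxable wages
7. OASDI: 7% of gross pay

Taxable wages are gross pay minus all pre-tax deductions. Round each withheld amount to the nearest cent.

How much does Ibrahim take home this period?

$2,729.85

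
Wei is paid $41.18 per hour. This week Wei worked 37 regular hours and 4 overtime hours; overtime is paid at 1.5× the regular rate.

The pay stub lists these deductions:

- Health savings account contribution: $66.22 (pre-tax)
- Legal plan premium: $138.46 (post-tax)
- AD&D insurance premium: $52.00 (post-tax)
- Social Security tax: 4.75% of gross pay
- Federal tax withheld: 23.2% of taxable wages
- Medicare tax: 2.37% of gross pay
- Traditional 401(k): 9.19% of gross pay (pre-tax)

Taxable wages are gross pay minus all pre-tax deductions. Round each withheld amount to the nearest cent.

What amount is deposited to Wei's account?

Regular pay: 37 × $41.18 = $1,523.66
Overtime pay: 4 × $41.18 × 1.5 = $247.08
Gross pay = $1,523.66 + $247.08 = $1,770.74
Health savings account contribution: $66.22
Traditional 401(k): $1,770.74 × 0.0919 = $162.73
Pre-tax total = $66.22 + $162.73 = $228.95
Taxable wages = $1,770.74 − $228.95 = $1,541.79
Federal tax withheld: $1,541.79 × 0.232 = $357.70
Social Security tax: $1,770.74 × 0.0475 = $84.11
Medicare tax: $1,770.74 × 0.0237 = $41.97
AD&D insurance premium: $52.00
Legal plan premium: $138.46
Total deductions = $66.22 + $162.73 + $357.70 + $84.11 + $41.97 + $52.00 + $138.46 = $903.19
Net pay = $1,770.74 − $903.19 = $867.55

$867.55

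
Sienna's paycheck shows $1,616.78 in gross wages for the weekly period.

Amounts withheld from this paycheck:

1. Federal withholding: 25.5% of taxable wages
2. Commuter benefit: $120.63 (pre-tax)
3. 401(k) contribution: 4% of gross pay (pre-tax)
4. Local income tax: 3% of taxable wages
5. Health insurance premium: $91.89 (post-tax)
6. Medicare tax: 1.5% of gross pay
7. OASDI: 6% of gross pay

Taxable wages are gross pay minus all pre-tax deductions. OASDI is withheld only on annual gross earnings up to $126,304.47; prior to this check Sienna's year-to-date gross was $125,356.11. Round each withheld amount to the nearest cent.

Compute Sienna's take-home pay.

$850.47

401(k) contribution: $1,616.78 × 0.04 = $64.67
Commuter benefit: $120.63
Pre-tax total = $64.67 + $120.63 = $185.30
Taxable wages = $1,616.78 − $185.30 = $1,431.48
Federal withholding: $1,431.48 × 0.255 = $365.03
Local income tax: $1,431.48 × 0.03 = $42.94
OASDI: only $126,304.47 − $125,356.11 = $948.36 of this check is subject → $948.36 × 0.06 = $56.90
Medicare tax: $1,616.78 × 0.015 = $24.25
Health insurance premium: $91.89
Total deductions = $64.67 + $120.63 + $365.03 + $42.94 + $56.90 + $24.25 + $91.89 = $766.31
Net pay = $1,616.78 − $766.31 = $850.47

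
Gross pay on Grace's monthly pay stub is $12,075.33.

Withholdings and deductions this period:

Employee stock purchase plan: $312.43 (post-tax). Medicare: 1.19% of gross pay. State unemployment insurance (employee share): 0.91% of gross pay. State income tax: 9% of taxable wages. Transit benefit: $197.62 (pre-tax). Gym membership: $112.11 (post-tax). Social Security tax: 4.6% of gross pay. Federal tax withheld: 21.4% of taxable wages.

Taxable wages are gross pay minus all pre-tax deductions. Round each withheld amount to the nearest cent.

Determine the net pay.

$7,033.29

Transit benefit: $197.62
Taxable wages = $12,075.33 − $197.62 = $11,877.71
State income tax: $11,877.71 × 0.09 = $1,068.99
Federal tax withheld: $11,877.71 × 0.214 = $2,541.83
State unemployment insurance (employee share): $12,075.33 × 0.0091 = $109.89
Medicare: $12,075.33 × 0.0119 = $143.70
Social Security tax: $12,075.33 × 0.046 = $555.47
Employee stock purchase plan: $312.43
Gym membership: $112.11
Total deductions = $197.62 + $1,068.99 + $2,541.83 + $109.89 + $143.70 + $555.47 + $312.43 + $112.11 = $5,042.04
Net pay = $12,075.33 − $5,042.04 = $7,033.29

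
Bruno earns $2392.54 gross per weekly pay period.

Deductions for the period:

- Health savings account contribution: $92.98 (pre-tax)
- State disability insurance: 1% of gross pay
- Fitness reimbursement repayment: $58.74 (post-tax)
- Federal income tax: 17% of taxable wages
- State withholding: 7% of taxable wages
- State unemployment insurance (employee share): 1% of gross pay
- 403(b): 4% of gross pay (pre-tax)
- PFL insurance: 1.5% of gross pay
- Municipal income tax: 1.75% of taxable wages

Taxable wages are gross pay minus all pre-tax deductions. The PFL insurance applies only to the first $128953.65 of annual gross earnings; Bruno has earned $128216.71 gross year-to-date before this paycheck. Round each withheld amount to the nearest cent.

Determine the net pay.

$1518.71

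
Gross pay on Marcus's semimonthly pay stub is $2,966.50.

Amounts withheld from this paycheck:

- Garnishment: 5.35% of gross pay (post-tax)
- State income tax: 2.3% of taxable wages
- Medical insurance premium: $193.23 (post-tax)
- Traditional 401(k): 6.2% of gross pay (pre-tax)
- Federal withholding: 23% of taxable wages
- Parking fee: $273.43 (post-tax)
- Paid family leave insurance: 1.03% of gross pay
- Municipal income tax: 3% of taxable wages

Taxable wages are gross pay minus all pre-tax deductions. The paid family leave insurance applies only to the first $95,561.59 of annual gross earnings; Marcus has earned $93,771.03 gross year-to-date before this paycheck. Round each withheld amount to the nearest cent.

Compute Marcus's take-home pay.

$1,351.30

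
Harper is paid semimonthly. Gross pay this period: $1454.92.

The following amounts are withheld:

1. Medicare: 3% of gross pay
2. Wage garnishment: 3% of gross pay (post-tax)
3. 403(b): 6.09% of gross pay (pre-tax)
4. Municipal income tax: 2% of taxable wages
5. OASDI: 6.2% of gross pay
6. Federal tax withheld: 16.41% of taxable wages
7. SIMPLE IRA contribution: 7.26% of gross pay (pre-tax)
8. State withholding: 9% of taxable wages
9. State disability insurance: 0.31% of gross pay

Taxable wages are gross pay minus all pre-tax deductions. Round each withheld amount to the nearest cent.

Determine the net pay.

$733.12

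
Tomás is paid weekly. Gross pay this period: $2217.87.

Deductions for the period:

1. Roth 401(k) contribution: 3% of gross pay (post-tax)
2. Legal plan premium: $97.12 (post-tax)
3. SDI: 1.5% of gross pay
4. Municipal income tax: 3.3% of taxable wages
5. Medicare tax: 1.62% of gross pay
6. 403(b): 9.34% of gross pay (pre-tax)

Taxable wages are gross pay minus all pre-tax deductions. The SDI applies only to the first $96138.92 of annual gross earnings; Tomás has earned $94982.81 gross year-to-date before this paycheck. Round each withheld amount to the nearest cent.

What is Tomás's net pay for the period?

403(b): $2217.87 × 0.0934 = $207.15
Taxable wages = $2217.87 − $207.15 = $2010.72
Municipal income tax: $2010.72 × 0.033 = $66.35
Medicare tax: $2217.87 × 0.0162 = $35.93
SDI: only $96138.92 − $94982.81 = $1156.11 of this check is subject → $1156.11 × 0.015 = $17.34
Roth 401(k) contribution: $2217.87 × 0.03 = $66.54
Legal plan premium: $97.12
Total deductions = $207.15 + $66.35 + $35.93 + $17.34 + $66.54 + $97.12 = $490.43
Net pay = $2217.87 − $490.43 = $1727.44

$1727.44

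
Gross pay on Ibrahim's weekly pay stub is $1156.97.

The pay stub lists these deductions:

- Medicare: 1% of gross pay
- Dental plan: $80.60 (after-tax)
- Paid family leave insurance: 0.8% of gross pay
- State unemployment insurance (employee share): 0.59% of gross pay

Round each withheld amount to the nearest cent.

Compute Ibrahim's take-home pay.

$1048.71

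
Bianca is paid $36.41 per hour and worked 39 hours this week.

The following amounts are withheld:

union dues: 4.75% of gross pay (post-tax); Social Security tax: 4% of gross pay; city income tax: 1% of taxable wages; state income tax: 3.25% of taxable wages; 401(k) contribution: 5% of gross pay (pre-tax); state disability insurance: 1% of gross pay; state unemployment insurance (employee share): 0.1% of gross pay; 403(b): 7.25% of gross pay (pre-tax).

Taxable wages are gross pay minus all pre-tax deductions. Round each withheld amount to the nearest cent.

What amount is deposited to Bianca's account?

Gross pay: 39 × $36.41 = $1419.99
401(k) contribution: $1419.99 × 0.05 = $71.00
403(b): $1419.99 × 0.0725 = $102.95
Pre-tax total = $71.00 + $102.95 = $173.95
Taxable wages = $1419.99 − $173.95 = $1246.04
State income tax: $1246.04 × 0.0325 = $40.50
City income tax: $1246.04 × 0.01 = $12.46
State unemployment insurance (employee share): $1419.99 × 0.001 = $1.42
Social Security tax: $1419.99 × 0.04 = $56.80
State disability insurance: $1419.99 × 0.01 = $14.20
Union dues: $1419.99 × 0.0475 = $67.45
Total deductions = $71.00 + $102.95 + $40.50 + $12.46 + $1.42 + $56.80 + $14.20 + $67.45 = $366.78
Net pay = $1419.99 − $366.78 = $1053.21

$1053.21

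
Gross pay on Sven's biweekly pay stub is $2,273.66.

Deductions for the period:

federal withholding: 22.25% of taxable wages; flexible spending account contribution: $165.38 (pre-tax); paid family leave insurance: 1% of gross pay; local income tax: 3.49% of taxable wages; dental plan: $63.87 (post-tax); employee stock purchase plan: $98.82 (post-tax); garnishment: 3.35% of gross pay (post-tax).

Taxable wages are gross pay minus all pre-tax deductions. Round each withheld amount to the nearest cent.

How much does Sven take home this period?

Flexible spending account contribution: $165.38
Taxable wages = $2,273.66 − $165.38 = $2,108.28
Federal withholding: $2,108.28 × 0.2225 = $469.09
Local income tax: $2,108.28 × 0.0349 = $73.58
Paid family leave insurance: $2,273.66 × 0.01 = $22.74
Dental plan: $63.87
Employee stock purchase plan: $98.82
Garnishment: $2,273.66 × 0.0335 = $76.17
Total deductions = $165.38 + $469.09 + $73.58 + $22.74 + $63.87 + $98.82 + $76.17 = $969.65
Net pay = $2,273.66 − $969.65 = $1,304.01

$1,304.01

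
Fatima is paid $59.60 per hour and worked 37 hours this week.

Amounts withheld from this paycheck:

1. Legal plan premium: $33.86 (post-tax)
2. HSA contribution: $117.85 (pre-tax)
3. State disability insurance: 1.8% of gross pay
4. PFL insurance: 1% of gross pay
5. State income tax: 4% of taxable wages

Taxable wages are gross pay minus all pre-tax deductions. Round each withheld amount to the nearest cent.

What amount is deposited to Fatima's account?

Gross pay: 37 × $59.60 = $2,205.20
HSA contribution: $117.85
Taxable wages = $2,205.20 − $117.85 = $2,087.35
State income tax: $2,087.35 × 0.04 = $83.49
State disability insurance: $2,205.20 × 0.018 = $39.69
PFL insurance: $2,205.20 × 0.01 = $22.05
Legal plan premium: $33.86
Total deductions = $117.85 + $83.49 + $39.69 + $22.05 + $33.86 = $296.94
Net pay = $2,205.20 − $296.94 = $1,908.26

$1,908.26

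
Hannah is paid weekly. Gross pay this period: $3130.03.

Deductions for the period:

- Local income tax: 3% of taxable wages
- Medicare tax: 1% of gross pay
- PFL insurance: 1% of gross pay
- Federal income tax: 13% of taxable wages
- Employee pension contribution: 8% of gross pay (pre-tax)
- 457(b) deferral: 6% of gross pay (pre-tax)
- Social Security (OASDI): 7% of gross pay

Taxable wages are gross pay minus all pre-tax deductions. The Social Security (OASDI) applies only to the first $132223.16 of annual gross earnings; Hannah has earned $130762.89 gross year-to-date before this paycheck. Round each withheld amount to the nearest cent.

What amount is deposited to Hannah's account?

457(b) deferral: $3130.03 × 0.06 = $187.80
Employee pension contribution: $3130.03 × 0.08 = $250.40
Pre-tax total = $187.80 + $250.40 = $438.20
Taxable wages = $3130.03 − $438.20 = $2691.83
Federal income tax: $2691.83 × 0.13 = $349.94
Local income tax: $2691.83 × 0.03 = $80.75
PFL insurance: $3130.03 × 0.01 = $31.30
Social Security (OASDI): only $132223.16 − $130762.89 = $1460.27 of this check is subject → $1460.27 × 0.07 = $102.22
Medicare tax: $3130.03 × 0.01 = $31.30
Total deductions = $187.80 + $250.40 + $349.94 + $80.75 + $31.30 + $102.22 + $31.30 = $1033.71
Net pay = $3130.03 − $1033.71 = $2096.32

$2096.32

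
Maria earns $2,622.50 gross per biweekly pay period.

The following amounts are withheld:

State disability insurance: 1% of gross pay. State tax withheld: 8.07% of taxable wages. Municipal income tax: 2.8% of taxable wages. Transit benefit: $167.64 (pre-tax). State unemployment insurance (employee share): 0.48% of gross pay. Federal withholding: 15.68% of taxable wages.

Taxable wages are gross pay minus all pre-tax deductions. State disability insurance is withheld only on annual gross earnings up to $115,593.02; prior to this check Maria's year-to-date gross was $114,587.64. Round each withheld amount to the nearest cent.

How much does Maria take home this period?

Transit benefit: $167.64
Taxable wages = $2,622.50 − $167.64 = $2,454.86
State tax withheld: $2,454.86 × 0.0807 = $198.11
Federal withholding: $2,454.86 × 0.1568 = $384.92
Municipal income tax: $2,454.86 × 0.028 = $68.74
State unemployment insurance (employee share): $2,622.50 × 0.0048 = $12.59
State disability insurance: only $115,593.02 − $114,587.64 = $1,005.38 of this check is subject → $1,005.38 × 0.01 = $10.05
Total deductions = $167.64 + $198.11 + $384.92 + $68.74 + $12.59 + $10.05 = $842.05
Net pay = $2,622.50 − $842.05 = $1,780.45

$1,780.45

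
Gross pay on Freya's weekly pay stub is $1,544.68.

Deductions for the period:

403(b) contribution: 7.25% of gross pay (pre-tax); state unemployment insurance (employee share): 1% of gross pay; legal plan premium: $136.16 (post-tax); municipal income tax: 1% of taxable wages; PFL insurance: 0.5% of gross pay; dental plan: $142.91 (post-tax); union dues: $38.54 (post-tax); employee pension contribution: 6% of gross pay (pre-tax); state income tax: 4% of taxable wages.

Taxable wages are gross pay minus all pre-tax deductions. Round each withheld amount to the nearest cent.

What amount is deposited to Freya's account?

Employee pension contribution: $1,544.68 × 0.06 = $92.68
403(b) contribution: $1,544.68 × 0.0725 = $111.99
Pre-tax total = $92.68 + $111.99 = $204.67
Taxable wages = $1,544.68 − $204.67 = $1,340.01
Municipal income tax: $1,340.01 × 0.01 = $13.40
State income tax: $1,340.01 × 0.04 = $53.60
State unemployment insurance (employee share): $1,544.68 × 0.01 = $15.45
PFL insurance: $1,544.68 × 0.005 = $7.72
Dental plan: $142.91
Legal plan premium: $136.16
Union dues: $38.54
Total deductions = $92.68 + $111.99 + $13.40 + $53.60 + $15.45 + $7.72 + $142.91 + $136.16 + $38.54 = $612.45
Net pay = $1,544.68 − $612.45 = $932.23

$932.23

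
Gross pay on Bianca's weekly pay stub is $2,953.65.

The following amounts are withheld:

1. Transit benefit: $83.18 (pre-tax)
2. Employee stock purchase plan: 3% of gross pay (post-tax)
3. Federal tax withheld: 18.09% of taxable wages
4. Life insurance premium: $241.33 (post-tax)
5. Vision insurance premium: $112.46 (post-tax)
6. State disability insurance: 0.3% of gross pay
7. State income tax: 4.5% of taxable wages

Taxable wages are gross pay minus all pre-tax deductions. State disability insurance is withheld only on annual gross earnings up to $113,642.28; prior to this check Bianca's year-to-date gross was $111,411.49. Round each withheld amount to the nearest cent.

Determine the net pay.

Transit benefit: $83.18
Taxable wages = $2,953.65 − $83.18 = $2,870.47
State income tax: $2,870.47 × 0.045 = $129.17
Federal tax withheld: $2,870.47 × 0.1809 = $519.27
State disability insurance: only $113,642.28 − $111,411.49 = $2,230.79 of this check is subject → $2,230.79 × 0.003 = $6.69
Life insurance premium: $241.33
Vision insurance premium: $112.46
Employee stock purchase plan: $2,953.65 × 0.03 = $88.61
Total deductions = $83.18 + $129.17 + $519.27 + $6.69 + $241.33 + $112.46 + $88.61 = $1,180.71
Net pay = $2,953.65 − $1,180.71 = $1,772.94

$1,772.94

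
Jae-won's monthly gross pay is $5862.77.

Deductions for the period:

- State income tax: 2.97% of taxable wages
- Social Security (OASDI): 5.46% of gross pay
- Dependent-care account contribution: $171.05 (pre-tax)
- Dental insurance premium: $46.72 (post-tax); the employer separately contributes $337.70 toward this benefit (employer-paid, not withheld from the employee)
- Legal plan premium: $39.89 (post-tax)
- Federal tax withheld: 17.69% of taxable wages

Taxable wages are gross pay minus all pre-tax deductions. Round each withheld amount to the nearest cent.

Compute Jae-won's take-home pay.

Dependent-care account contribution: $171.05
Taxable wages = $5862.77 − $171.05 = $5691.72
State income tax: $5691.72 × 0.0297 = $169.04
Federal tax withheld: $5691.72 × 0.1769 = $1006.87
Social Security (OASDI): $5862.77 × 0.0546 = $320.11
Legal plan premium: $39.89
Dental insurance premium: $46.72
(Employer's $337.70 toward dental insurance premium is not withheld from the employee.)
Total deductions = $171.05 + $169.04 + $1006.87 + $320.11 + $39.89 + $46.72 = $1753.68
Net pay = $5862.77 − $1753.68 = $4109.09

$4109.09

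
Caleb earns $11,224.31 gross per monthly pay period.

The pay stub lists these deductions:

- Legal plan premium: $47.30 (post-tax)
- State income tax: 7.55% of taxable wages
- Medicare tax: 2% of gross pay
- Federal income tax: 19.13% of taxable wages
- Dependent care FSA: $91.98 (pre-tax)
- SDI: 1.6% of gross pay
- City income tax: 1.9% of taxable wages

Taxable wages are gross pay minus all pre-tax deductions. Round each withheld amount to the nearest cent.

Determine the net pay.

$7,499.34

Dependent care FSA: $91.98
Taxable wages = $11,224.31 − $91.98 = $11,132.33
State income tax: $11,132.33 × 0.0755 = $840.49
City income tax: $11,132.33 × 0.019 = $211.51
Federal income tax: $11,132.33 × 0.1913 = $2,129.61
SDI: $11,224.31 × 0.016 = $179.59
Medicare tax: $11,224.31 × 0.02 = $224.49
Legal plan premium: $47.30
Total deductions = $91.98 + $840.49 + $211.51 + $2,129.61 + $179.59 + $224.49 + $47.30 = $3,724.97
Net pay = $11,224.31 − $3,724.97 = $7,499.34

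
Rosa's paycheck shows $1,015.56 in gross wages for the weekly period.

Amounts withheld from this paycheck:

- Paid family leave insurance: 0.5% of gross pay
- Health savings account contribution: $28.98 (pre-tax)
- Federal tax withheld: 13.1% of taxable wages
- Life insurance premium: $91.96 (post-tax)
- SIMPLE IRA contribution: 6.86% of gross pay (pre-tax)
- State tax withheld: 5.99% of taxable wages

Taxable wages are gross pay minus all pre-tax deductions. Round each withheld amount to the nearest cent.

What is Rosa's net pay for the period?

$644.83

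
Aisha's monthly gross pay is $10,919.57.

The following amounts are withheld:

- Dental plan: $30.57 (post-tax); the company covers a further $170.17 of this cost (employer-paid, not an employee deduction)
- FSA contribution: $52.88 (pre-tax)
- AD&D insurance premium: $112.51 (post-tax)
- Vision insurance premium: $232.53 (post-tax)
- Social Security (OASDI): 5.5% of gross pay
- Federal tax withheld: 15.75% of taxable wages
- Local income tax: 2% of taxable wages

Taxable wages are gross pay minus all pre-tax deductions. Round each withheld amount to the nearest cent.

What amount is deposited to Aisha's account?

$7,961.67

FSA contribution: $52.88
Taxable wages = $10,919.57 − $52.88 = $10,866.69
Federal tax withheld: $10,866.69 × 0.1575 = $1,711.50
Local income tax: $10,866.69 × 0.02 = $217.33
Social Security (OASDI): $10,919.57 × 0.055 = $600.58
Vision insurance premium: $232.53
Dental plan: $30.57
AD&D insurance premium: $112.51
(Employer's $170.17 toward dental plan is not withheld from the employee.)
Total deductions = $52.88 + $1,711.50 + $217.33 + $600.58 + $232.53 + $30.57 + $112.51 = $2,957.90
Net pay = $10,919.57 − $2,957.90 = $7,961.67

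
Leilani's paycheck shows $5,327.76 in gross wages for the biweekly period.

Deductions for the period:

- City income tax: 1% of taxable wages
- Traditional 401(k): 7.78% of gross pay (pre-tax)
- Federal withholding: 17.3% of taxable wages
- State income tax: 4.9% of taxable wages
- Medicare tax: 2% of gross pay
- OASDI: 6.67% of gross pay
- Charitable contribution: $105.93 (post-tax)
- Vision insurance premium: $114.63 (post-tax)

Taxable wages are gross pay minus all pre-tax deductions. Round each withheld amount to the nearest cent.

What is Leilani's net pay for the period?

Traditional 401(k): $5,327.76 × 0.0778 = $414.50
Taxable wages = $5,327.76 − $414.50 = $4,913.26
Federal withholding: $4,913.26 × 0.173 = $849.99
City income tax: $4,913.26 × 0.01 = $49.13
State income tax: $4,913.26 × 0.049 = $240.75
Medicare tax: $5,327.76 × 0.02 = $106.56
OASDI: $5,327.76 × 0.0667 = $355.36
Charitable contribution: $105.93
Vision insurance premium: $114.63
Total deductions = $414.50 + $849.99 + $49.13 + $240.75 + $106.56 + $355.36 + $105.93 + $114.63 = $2,236.85
Net pay = $5,327.76 − $2,236.85 = $3,090.91

$3,090.91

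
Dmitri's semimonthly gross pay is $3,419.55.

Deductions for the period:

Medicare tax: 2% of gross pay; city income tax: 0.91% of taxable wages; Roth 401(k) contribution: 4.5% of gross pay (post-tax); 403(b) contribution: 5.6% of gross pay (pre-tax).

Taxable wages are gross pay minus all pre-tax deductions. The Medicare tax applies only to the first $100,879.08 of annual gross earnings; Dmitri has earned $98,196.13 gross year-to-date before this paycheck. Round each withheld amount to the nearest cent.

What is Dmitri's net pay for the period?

403(b) contribution: $3,419.55 × 0.056 = $191.49
Taxable wages = $3,419.55 − $191.49 = $3,228.06
City income tax: $3,228.06 × 0.0091 = $29.38
Medicare tax: only $100,879.08 − $98,196.13 = $2,682.95 of this check is subject → $2,682.95 × 0.02 = $53.66
Roth 401(k) contribution: $3,419.55 × 0.045 = $153.88
Total deductions = $191.49 + $29.38 + $53.66 + $153.88 = $428.41
Net pay = $3,419.55 − $428.41 = $2,991.14

$2,991.14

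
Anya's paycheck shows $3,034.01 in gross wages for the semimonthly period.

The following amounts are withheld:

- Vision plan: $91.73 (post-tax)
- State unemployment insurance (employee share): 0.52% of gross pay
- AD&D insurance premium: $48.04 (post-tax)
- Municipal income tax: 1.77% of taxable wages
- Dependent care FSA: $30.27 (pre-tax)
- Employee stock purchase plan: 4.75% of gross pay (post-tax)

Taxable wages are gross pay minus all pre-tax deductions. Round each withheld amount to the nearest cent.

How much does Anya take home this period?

$2,650.90

Dependent care FSA: $30.27
Taxable wages = $3,034.01 − $30.27 = $3,003.74
Municipal income tax: $3,003.74 × 0.0177 = $53.17
State unemployment insurance (employee share): $3,034.01 × 0.0052 = $15.78
Vision plan: $91.73
AD&D insurance premium: $48.04
Employee stock purchase plan: $3,034.01 × 0.0475 = $144.12
Total deductions = $30.27 + $53.17 + $15.78 + $91.73 + $48.04 + $144.12 = $383.11
Net pay = $3,034.01 − $383.11 = $2,650.90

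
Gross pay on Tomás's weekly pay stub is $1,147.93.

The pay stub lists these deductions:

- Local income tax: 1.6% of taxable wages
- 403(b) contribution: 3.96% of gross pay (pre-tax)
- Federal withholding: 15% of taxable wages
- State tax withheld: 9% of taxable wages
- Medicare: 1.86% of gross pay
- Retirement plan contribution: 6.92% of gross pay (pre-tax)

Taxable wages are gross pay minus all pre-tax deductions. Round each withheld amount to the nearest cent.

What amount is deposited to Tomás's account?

$739.79

Retirement plan contribution: $1,147.93 × 0.0692 = $79.44
403(b) contribution: $1,147.93 × 0.0396 = $45.46
Pre-tax total = $79.44 + $45.46 = $124.90
Taxable wages = $1,147.93 − $124.90 = $1,023.03
Local income tax: $1,023.03 × 0.016 = $16.37
State tax withheld: $1,023.03 × 0.09 = $92.07
Federal withholding: $1,023.03 × 0.15 = $153.45
Medicare: $1,147.93 × 0.0186 = $21.35
Total deductions = $79.44 + $45.46 + $16.37 + $92.07 + $153.45 + $21.35 = $408.14
Net pay = $1,147.93 − $408.14 = $739.79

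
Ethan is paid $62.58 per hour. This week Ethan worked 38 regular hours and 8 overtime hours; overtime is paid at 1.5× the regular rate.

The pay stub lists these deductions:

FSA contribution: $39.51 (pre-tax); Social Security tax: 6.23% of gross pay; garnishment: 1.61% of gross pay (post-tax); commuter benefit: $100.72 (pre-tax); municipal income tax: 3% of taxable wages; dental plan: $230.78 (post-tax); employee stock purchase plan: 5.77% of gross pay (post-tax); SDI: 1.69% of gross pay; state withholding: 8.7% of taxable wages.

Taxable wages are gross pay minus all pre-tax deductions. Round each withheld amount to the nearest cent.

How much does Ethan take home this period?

Regular pay: 38 × $62.58 = $2,378.04
Overtime pay: 8 × $62.58 × 1.5 = $750.96
Gross pay = $2,378.04 + $750.96 = $3,129.00
FSA contribution: $39.51
Commuter benefit: $100.72
Pre-tax total = $39.51 + $100.72 = $140.23
Taxable wages = $3,129.00 − $140.23 = $2,988.77
Municipal income tax: $2,988.77 × 0.03 = $89.66
State withholding: $2,988.77 × 0.087 = $260.02
Social Security tax: $3,129.00 × 0.0623 = $194.94
SDI: $3,129.00 × 0.0169 = $52.88
Garnishment: $3,129.00 × 0.0161 = $50.38
Employee stock purchase plan: $3,129.00 × 0.0577 = $180.54
Dental plan: $230.78
Total deductions = $39.51 + $100.72 + $89.66 + $260.02 + $194.94 + $52.88 + $50.38 + $180.54 + $230.78 = $1,199.43
Net pay = $3,129.00 − $1,199.43 = $1,929.57

$1,929.57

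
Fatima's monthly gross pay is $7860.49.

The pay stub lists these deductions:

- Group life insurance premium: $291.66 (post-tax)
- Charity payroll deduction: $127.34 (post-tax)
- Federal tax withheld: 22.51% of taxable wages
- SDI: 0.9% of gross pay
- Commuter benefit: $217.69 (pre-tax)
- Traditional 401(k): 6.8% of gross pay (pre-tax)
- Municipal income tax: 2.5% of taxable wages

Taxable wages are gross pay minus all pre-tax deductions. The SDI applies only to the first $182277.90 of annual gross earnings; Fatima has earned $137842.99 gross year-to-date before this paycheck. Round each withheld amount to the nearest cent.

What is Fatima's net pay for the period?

$4840.76

Traditional 401(k): $7860.49 × 0.068 = $534.51
Commuter benefit: $217.69
Pre-tax total = $534.51 + $217.69 = $752.20
Taxable wages = $7860.49 − $752.20 = $7108.29
Federal tax withheld: $7108.29 × 0.2251 = $1600.08
Municipal income tax: $7108.29 × 0.025 = $177.71
SDI: cap not yet reached, full $7860.49 is subject → $7860.49 × 0.009 = $70.74
Charity payroll deduction: $127.34
Group life insurance premium: $291.66
Total deductions = $534.51 + $217.69 + $1600.08 + $177.71 + $70.74 + $127.34 + $291.66 = $3019.73
Net pay = $7860.49 − $3019.73 = $4840.76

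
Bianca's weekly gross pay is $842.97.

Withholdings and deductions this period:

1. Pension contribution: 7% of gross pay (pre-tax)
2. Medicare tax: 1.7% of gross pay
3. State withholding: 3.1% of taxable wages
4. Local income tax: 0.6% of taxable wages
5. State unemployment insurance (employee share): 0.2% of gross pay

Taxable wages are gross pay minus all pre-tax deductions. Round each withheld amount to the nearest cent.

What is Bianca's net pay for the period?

$738.94

Pension contribution: $842.97 × 0.07 = $59.01
Taxable wages = $842.97 − $59.01 = $783.96
Local income tax: $783.96 × 0.006 = $4.70
State withholding: $783.96 × 0.031 = $24.30
State unemployment insurance (employee share): $842.97 × 0.002 = $1.69
Medicare tax: $842.97 × 0.017 = $14.33
Total deductions = $59.01 + $4.70 + $24.30 + $1.69 + $14.33 = $104.03
Net pay = $842.97 − $104.03 = $738.94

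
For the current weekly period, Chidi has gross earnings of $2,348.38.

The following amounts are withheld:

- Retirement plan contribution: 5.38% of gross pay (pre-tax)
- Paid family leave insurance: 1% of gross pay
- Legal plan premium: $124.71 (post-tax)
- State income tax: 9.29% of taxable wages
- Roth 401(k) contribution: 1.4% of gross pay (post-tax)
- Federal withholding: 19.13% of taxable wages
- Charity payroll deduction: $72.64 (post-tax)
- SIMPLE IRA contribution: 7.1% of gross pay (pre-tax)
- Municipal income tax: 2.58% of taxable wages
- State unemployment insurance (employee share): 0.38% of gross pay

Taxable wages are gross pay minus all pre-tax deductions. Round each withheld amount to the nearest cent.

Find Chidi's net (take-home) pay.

$1,155.53

Retirement plan contribution: $2,348.38 × 0.0538 = $126.34
SIMPLE IRA contribution: $2,348.38 × 0.071 = $166.73
Pre-tax total = $126.34 + $166.73 = $293.07
Taxable wages = $2,348.38 − $293.07 = $2,055.31
State income tax: $2,055.31 × 0.0929 = $190.94
Federal withholding: $2,055.31 × 0.1913 = $393.18
Municipal income tax: $2,055.31 × 0.0258 = $53.03
Paid family leave insurance: $2,348.38 × 0.01 = $23.48
State unemployment insurance (employee share): $2,348.38 × 0.0038 = $8.92
Charity payroll deduction: $72.64
Legal plan premium: $124.71
Roth 401(k) contribution: $2,348.38 × 0.014 = $32.88
Total deductions = $126.34 + $166.73 + $190.94 + $393.18 + $53.03 + $23.48 + $8.92 + $72.64 + $124.71 + $32.88 = $1,192.85
Net pay = $2,348.38 − $1,192.85 = $1,155.53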